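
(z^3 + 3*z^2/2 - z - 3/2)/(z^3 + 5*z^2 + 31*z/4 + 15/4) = 2*(z - 1)/(2*z + 5)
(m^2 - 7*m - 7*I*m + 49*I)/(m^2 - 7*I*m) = (m - 7)/m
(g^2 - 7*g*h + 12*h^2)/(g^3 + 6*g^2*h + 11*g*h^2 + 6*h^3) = (g^2 - 7*g*h + 12*h^2)/(g^3 + 6*g^2*h + 11*g*h^2 + 6*h^3)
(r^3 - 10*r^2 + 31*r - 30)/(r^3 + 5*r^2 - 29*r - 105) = (r^2 - 5*r + 6)/(r^2 + 10*r + 21)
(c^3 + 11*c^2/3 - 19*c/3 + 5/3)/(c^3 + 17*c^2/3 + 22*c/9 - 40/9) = 3*(3*c^2 - 4*c + 1)/(9*c^2 + 6*c - 8)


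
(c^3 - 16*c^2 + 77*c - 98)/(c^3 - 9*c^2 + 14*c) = (c - 7)/c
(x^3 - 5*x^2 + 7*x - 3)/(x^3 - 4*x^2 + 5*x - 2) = (x - 3)/(x - 2)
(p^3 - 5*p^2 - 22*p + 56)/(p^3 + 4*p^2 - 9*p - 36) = (p^2 - 9*p + 14)/(p^2 - 9)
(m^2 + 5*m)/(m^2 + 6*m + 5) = m/(m + 1)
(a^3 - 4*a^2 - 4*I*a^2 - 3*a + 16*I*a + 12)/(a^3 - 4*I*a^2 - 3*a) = (a - 4)/a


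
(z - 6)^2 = z^2 - 12*z + 36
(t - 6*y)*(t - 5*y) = t^2 - 11*t*y + 30*y^2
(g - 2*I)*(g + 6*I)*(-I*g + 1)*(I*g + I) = g^4 + g^3 + 5*I*g^3 + 8*g^2 + 5*I*g^2 + 8*g + 12*I*g + 12*I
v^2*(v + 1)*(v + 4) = v^4 + 5*v^3 + 4*v^2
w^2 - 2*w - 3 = (w - 3)*(w + 1)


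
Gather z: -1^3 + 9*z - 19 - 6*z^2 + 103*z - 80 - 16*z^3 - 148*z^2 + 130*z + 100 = -16*z^3 - 154*z^2 + 242*z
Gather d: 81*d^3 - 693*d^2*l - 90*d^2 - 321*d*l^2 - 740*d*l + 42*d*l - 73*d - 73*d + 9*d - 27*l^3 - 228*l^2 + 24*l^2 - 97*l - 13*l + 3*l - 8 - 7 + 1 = 81*d^3 + d^2*(-693*l - 90) + d*(-321*l^2 - 698*l - 137) - 27*l^3 - 204*l^2 - 107*l - 14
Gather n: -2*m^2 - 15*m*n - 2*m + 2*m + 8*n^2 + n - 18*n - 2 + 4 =-2*m^2 + 8*n^2 + n*(-15*m - 17) + 2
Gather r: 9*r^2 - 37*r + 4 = 9*r^2 - 37*r + 4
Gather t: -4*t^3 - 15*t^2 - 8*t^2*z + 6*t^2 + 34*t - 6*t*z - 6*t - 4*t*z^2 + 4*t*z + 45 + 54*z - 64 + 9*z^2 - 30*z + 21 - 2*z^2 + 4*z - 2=-4*t^3 + t^2*(-8*z - 9) + t*(-4*z^2 - 2*z + 28) + 7*z^2 + 28*z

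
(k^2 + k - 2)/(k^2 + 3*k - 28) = (k^2 + k - 2)/(k^2 + 3*k - 28)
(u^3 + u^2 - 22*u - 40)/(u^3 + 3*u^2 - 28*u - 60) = (u + 4)/(u + 6)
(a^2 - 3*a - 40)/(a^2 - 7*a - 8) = (a + 5)/(a + 1)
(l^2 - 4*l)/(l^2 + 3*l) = (l - 4)/(l + 3)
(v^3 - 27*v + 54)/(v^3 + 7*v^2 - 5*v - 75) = (v^2 + 3*v - 18)/(v^2 + 10*v + 25)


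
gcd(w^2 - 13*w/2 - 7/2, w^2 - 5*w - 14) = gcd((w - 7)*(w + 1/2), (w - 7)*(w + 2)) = w - 7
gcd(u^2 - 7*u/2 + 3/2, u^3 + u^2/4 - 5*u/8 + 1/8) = u - 1/2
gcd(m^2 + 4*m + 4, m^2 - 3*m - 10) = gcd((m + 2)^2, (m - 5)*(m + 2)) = m + 2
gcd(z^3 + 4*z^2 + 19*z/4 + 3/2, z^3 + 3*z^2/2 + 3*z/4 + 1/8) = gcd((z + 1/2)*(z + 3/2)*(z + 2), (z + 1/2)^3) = z + 1/2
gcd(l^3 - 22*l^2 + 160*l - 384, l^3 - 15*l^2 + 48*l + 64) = l^2 - 16*l + 64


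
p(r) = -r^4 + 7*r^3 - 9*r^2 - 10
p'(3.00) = 27.00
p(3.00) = 17.00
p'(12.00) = -4104.00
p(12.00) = -9946.00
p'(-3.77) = 580.66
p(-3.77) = -715.00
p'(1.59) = 8.39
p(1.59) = -11.01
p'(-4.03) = 675.40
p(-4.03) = -878.09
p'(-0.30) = 7.40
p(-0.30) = -11.01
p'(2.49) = 23.63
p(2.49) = 3.83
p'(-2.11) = 169.05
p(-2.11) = -135.65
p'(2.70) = 25.76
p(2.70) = 9.03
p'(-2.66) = 271.75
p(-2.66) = -255.49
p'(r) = -4*r^3 + 21*r^2 - 18*r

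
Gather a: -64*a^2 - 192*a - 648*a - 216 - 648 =-64*a^2 - 840*a - 864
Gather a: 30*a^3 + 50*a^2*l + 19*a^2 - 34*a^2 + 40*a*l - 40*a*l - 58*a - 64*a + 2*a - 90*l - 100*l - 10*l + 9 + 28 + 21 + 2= 30*a^3 + a^2*(50*l - 15) - 120*a - 200*l + 60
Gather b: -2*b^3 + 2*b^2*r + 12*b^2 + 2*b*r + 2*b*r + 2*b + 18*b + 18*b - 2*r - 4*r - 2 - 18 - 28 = -2*b^3 + b^2*(2*r + 12) + b*(4*r + 38) - 6*r - 48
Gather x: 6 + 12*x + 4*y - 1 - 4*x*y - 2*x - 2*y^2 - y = x*(10 - 4*y) - 2*y^2 + 3*y + 5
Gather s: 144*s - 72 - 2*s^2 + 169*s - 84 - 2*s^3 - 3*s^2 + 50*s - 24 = -2*s^3 - 5*s^2 + 363*s - 180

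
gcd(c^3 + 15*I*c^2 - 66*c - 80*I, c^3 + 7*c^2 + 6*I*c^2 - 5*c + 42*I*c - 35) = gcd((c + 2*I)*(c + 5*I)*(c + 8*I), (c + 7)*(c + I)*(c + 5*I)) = c + 5*I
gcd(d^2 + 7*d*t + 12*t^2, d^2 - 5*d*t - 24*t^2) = d + 3*t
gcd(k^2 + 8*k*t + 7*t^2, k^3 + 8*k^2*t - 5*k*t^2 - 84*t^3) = k + 7*t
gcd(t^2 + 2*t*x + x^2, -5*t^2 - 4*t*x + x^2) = t + x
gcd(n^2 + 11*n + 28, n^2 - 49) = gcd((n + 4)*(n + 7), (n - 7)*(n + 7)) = n + 7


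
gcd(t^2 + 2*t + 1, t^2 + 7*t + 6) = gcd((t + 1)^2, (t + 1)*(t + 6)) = t + 1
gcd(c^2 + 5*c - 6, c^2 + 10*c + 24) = c + 6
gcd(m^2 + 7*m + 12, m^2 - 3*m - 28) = m + 4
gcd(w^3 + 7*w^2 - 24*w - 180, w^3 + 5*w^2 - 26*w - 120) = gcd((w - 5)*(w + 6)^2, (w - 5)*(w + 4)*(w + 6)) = w^2 + w - 30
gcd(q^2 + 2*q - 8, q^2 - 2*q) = q - 2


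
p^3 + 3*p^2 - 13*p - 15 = (p - 3)*(p + 1)*(p + 5)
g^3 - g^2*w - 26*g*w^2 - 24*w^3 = (g - 6*w)*(g + w)*(g + 4*w)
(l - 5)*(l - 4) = l^2 - 9*l + 20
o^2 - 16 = (o - 4)*(o + 4)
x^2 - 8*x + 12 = (x - 6)*(x - 2)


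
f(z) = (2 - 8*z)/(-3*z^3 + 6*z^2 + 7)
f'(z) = (2 - 8*z)*(9*z^2 - 12*z)/(-3*z^3 + 6*z^2 + 7)^2 - 8/(-3*z^3 + 6*z^2 + 7) = 2*(12*z^3 - 24*z^2 - 3*z*(3*z - 4)*(4*z - 1) - 28)/(-3*z^3 + 6*z^2 + 7)^2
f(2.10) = -2.61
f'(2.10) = -8.06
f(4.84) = 0.19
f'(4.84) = -0.11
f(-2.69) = 0.22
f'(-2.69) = 0.12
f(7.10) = 0.07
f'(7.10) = -0.02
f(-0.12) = 0.42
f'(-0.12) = -1.04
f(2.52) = 6.25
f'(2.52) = -55.10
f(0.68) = -0.39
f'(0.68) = -0.73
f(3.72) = 0.43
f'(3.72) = -0.41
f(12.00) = 0.02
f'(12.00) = 0.00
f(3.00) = 1.10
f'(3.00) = -2.08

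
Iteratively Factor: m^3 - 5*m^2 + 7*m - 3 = (m - 3)*(m^2 - 2*m + 1) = (m - 3)*(m - 1)*(m - 1)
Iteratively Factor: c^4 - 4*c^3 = (c)*(c^3 - 4*c^2) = c^2*(c^2 - 4*c) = c^3*(c - 4)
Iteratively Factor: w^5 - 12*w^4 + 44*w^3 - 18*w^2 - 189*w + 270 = (w + 2)*(w^4 - 14*w^3 + 72*w^2 - 162*w + 135) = (w - 3)*(w + 2)*(w^3 - 11*w^2 + 39*w - 45) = (w - 3)^2*(w + 2)*(w^2 - 8*w + 15) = (w - 5)*(w - 3)^2*(w + 2)*(w - 3)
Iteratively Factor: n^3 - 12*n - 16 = (n - 4)*(n^2 + 4*n + 4) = (n - 4)*(n + 2)*(n + 2)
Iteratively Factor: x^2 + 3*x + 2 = (x + 1)*(x + 2)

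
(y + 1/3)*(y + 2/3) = y^2 + y + 2/9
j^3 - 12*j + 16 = (j - 2)^2*(j + 4)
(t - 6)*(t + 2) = t^2 - 4*t - 12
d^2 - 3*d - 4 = (d - 4)*(d + 1)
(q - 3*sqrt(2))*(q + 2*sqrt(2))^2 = q^3 + sqrt(2)*q^2 - 16*q - 24*sqrt(2)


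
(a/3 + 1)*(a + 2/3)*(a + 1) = a^3/3 + 14*a^2/9 + 17*a/9 + 2/3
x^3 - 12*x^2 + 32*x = x*(x - 8)*(x - 4)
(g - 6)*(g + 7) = g^2 + g - 42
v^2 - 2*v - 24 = (v - 6)*(v + 4)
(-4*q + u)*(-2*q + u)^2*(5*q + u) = -80*q^4 + 84*q^3*u - 20*q^2*u^2 - 3*q*u^3 + u^4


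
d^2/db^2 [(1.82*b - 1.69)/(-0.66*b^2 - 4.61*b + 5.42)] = (-(1.32*b + 4.61)*(1.82*b - 1.69)*(2.64*b + 9.22) + (7.2072*b + 14.5496)*(0.66*b^2 + 4.61*b - 5.42))/(0.66*b^2 + 4.61*b - 5.42)^3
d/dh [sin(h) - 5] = cos(h)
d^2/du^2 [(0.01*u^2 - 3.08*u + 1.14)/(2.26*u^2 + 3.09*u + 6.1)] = (-31.602484*u^3 + 34.108824*u^2 + 302.531736*u + 107.191628)/(11.543176*u^6 + 47.347452*u^5 + 158.205198*u^4 + 285.096069*u^3 + 427.01403*u^2 + 344.9367*u + 226.981)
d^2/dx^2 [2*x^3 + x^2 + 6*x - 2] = 12*x + 2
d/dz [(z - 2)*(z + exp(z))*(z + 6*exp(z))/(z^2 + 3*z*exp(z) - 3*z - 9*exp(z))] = (-(z - 2)*(z + exp(z))*(z + 6*exp(z))*(3*z*exp(z) + 2*z - 6*exp(z) - 3) + ((z - 2)*(z + exp(z))*(6*exp(z) + 1) + (z - 2)*(z + 6*exp(z))*(exp(z) + 1) + (z + exp(z))*(z + 6*exp(z)))*(z^2 + 3*z*exp(z) - 3*z - 9*exp(z)))/(z^2 + 3*z*exp(z) - 3*z - 9*exp(z))^2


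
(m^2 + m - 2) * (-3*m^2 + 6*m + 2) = -3*m^4 + 3*m^3 + 14*m^2 - 10*m - 4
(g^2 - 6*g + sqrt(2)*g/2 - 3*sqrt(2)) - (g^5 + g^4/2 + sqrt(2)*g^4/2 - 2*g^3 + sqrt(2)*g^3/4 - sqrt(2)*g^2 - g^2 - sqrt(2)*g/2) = -g^5 - sqrt(2)*g^4/2 - g^4/2 - sqrt(2)*g^3/4 + 2*g^3 + sqrt(2)*g^2 + 2*g^2 - 6*g + sqrt(2)*g - 3*sqrt(2)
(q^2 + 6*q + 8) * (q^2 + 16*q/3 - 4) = q^4 + 34*q^3/3 + 36*q^2 + 56*q/3 - 32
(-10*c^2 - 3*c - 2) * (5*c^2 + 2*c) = -50*c^4 - 35*c^3 - 16*c^2 - 4*c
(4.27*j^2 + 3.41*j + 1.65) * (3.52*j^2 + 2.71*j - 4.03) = 15.0304*j^4 + 23.5749*j^3 - 2.159*j^2 - 9.2708*j - 6.6495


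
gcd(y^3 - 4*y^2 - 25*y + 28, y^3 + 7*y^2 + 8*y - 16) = y^2 + 3*y - 4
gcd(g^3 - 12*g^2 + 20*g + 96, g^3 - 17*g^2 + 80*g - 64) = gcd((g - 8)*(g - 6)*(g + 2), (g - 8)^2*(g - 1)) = g - 8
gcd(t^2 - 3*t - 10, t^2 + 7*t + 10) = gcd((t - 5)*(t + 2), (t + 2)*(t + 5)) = t + 2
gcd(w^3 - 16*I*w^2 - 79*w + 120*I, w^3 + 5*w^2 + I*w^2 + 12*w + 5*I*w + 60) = w - 3*I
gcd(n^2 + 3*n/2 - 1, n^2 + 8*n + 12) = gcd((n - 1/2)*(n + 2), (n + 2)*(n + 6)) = n + 2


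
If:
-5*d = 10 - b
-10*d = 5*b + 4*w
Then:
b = 20/7 - 4*w/7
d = -4*w/35 - 10/7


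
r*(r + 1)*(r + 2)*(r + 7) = r^4 + 10*r^3 + 23*r^2 + 14*r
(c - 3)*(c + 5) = c^2 + 2*c - 15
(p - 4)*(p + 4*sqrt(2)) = p^2 - 4*p + 4*sqrt(2)*p - 16*sqrt(2)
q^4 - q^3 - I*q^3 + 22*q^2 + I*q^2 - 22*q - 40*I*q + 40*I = (q - 1)*(q - 4*I)*(q - 2*I)*(q + 5*I)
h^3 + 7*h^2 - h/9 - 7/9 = (h - 1/3)*(h + 1/3)*(h + 7)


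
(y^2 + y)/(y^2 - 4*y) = (y + 1)/(y - 4)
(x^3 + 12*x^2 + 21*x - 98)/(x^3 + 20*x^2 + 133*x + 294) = (x - 2)/(x + 6)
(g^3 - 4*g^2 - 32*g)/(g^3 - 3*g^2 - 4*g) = (-g^2 + 4*g + 32)/(-g^2 + 3*g + 4)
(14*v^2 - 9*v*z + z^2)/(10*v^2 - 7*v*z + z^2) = (-7*v + z)/(-5*v + z)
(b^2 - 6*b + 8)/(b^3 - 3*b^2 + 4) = (b - 4)/(b^2 - b - 2)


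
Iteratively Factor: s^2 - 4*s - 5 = (s + 1)*(s - 5)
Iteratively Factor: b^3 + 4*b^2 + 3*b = (b + 3)*(b^2 + b) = b*(b + 3)*(b + 1)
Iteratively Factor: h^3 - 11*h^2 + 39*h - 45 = (h - 3)*(h^2 - 8*h + 15) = (h - 3)^2*(h - 5)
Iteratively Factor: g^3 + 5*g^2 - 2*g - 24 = (g - 2)*(g^2 + 7*g + 12) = (g - 2)*(g + 4)*(g + 3)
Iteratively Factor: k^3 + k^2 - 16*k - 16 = (k - 4)*(k^2 + 5*k + 4) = (k - 4)*(k + 4)*(k + 1)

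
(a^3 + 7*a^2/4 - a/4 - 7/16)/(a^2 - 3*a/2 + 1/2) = (8*a^2 + 18*a + 7)/(8*(a - 1))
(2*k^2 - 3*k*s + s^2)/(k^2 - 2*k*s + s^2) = (-2*k + s)/(-k + s)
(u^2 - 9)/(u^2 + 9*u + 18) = (u - 3)/(u + 6)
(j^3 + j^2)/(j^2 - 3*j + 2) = j^2*(j + 1)/(j^2 - 3*j + 2)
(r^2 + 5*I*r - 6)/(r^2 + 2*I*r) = (r + 3*I)/r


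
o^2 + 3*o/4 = o*(o + 3/4)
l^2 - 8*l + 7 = (l - 7)*(l - 1)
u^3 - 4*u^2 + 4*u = u*(u - 2)^2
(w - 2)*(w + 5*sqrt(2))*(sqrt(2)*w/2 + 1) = sqrt(2)*w^3/2 - sqrt(2)*w^2 + 6*w^2 - 12*w + 5*sqrt(2)*w - 10*sqrt(2)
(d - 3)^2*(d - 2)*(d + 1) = d^4 - 7*d^3 + 13*d^2 + 3*d - 18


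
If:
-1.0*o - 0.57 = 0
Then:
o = -0.57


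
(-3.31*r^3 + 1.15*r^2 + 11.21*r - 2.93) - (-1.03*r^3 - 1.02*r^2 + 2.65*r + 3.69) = -2.28*r^3 + 2.17*r^2 + 8.56*r - 6.62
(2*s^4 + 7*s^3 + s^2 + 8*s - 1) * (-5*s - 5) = -10*s^5 - 45*s^4 - 40*s^3 - 45*s^2 - 35*s + 5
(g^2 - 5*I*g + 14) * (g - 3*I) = g^3 - 8*I*g^2 - g - 42*I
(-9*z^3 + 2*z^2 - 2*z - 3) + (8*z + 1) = -9*z^3 + 2*z^2 + 6*z - 2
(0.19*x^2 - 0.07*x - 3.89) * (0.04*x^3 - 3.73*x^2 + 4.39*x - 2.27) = 0.0076*x^5 - 0.7115*x^4 + 0.9396*x^3 + 13.7711*x^2 - 16.9182*x + 8.8303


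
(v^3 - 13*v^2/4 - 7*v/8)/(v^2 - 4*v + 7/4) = v*(4*v + 1)/(2*(2*v - 1))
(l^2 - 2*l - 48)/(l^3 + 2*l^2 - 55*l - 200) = (l + 6)/(l^2 + 10*l + 25)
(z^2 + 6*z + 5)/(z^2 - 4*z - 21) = (z^2 + 6*z + 5)/(z^2 - 4*z - 21)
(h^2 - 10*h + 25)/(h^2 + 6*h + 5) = (h^2 - 10*h + 25)/(h^2 + 6*h + 5)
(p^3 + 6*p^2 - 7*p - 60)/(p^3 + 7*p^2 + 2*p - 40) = (p - 3)/(p - 2)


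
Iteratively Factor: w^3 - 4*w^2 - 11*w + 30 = (w - 2)*(w^2 - 2*w - 15) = (w - 5)*(w - 2)*(w + 3)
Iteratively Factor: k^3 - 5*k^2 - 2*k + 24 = (k + 2)*(k^2 - 7*k + 12) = (k - 3)*(k + 2)*(k - 4)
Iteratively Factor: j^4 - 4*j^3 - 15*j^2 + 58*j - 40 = (j - 1)*(j^3 - 3*j^2 - 18*j + 40) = (j - 1)*(j + 4)*(j^2 - 7*j + 10) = (j - 5)*(j - 1)*(j + 4)*(j - 2)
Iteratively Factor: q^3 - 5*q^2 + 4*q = (q)*(q^2 - 5*q + 4) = q*(q - 1)*(q - 4)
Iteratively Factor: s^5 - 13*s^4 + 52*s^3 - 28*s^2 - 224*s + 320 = (s + 2)*(s^4 - 15*s^3 + 82*s^2 - 192*s + 160) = (s - 4)*(s + 2)*(s^3 - 11*s^2 + 38*s - 40) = (s - 4)*(s - 2)*(s + 2)*(s^2 - 9*s + 20) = (s - 4)^2*(s - 2)*(s + 2)*(s - 5)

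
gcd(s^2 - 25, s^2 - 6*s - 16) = 1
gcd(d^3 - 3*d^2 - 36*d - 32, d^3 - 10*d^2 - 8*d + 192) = d^2 - 4*d - 32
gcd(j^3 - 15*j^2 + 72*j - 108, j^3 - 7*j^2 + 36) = j^2 - 9*j + 18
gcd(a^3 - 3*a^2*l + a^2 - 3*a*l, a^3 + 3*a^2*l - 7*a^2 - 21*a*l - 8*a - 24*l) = a + 1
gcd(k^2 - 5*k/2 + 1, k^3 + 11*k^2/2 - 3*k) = k - 1/2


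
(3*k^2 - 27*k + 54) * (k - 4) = 3*k^3 - 39*k^2 + 162*k - 216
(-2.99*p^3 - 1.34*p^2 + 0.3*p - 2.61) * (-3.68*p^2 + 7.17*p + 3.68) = 11.0032*p^5 - 16.5071*p^4 - 21.715*p^3 + 6.8246*p^2 - 17.6097*p - 9.6048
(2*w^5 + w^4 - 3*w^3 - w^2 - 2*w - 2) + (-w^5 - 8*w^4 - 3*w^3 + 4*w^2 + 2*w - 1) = w^5 - 7*w^4 - 6*w^3 + 3*w^2 - 3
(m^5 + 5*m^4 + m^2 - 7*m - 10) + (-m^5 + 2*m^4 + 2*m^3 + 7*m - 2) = 7*m^4 + 2*m^3 + m^2 - 12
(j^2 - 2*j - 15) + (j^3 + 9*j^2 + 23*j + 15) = j^3 + 10*j^2 + 21*j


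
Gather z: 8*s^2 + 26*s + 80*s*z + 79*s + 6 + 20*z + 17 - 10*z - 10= 8*s^2 + 105*s + z*(80*s + 10) + 13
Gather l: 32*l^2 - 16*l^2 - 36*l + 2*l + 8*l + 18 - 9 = 16*l^2 - 26*l + 9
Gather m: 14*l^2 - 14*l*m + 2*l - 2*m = 14*l^2 + 2*l + m*(-14*l - 2)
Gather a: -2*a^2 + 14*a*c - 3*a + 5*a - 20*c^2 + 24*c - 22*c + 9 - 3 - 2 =-2*a^2 + a*(14*c + 2) - 20*c^2 + 2*c + 4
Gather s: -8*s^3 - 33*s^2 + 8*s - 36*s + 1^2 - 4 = -8*s^3 - 33*s^2 - 28*s - 3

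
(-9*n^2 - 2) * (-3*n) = 27*n^3 + 6*n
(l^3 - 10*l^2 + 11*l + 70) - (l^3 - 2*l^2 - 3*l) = -8*l^2 + 14*l + 70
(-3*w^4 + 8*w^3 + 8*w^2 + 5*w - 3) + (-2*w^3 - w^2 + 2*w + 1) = -3*w^4 + 6*w^3 + 7*w^2 + 7*w - 2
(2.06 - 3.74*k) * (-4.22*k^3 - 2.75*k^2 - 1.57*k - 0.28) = 15.7828*k^4 + 1.5918*k^3 + 0.2068*k^2 - 2.187*k - 0.5768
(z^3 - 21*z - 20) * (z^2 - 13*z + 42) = z^5 - 13*z^4 + 21*z^3 + 253*z^2 - 622*z - 840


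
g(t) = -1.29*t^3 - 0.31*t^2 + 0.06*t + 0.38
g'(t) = -3.87*t^2 - 0.62*t + 0.06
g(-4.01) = 78.34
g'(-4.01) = -59.68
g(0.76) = -0.32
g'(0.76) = -2.65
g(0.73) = -0.24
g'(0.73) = -2.45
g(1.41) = -3.77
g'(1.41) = -8.51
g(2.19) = -14.52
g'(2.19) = -19.86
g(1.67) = -6.39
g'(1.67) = -11.77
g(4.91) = -159.50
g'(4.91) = -96.28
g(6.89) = -435.86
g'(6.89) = -187.93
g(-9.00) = 915.14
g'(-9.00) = -307.83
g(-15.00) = 4283.48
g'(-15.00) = -861.39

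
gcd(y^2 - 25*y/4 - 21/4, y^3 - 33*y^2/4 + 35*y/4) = y - 7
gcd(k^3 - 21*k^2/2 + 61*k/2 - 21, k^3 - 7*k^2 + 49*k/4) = k - 7/2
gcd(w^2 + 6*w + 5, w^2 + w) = w + 1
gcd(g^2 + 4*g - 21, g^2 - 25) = 1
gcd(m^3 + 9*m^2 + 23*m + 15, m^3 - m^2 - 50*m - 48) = m + 1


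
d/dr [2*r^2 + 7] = 4*r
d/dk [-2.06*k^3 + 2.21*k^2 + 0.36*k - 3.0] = -6.18*k^2 + 4.42*k + 0.36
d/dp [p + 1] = 1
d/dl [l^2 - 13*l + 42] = 2*l - 13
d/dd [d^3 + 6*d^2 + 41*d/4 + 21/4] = 3*d^2 + 12*d + 41/4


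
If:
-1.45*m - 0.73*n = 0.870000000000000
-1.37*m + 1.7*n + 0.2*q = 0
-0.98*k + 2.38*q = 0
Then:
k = 2.42857142857143*q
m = 0.0421344261348879*q - 0.426827508585611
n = -0.0836916683501198*q - 0.343972756918992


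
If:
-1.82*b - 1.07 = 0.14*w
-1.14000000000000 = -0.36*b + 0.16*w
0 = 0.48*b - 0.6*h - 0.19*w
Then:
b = -0.03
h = 2.25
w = -7.20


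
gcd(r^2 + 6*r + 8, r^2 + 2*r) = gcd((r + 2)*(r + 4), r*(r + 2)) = r + 2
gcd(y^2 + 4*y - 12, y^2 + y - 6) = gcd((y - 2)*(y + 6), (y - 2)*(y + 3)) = y - 2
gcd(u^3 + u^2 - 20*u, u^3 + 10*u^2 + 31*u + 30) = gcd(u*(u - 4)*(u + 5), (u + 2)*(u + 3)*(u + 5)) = u + 5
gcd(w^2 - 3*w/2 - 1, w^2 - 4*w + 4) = w - 2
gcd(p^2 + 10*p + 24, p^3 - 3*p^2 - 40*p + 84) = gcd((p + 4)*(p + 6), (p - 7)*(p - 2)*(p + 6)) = p + 6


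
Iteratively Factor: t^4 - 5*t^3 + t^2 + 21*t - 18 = (t - 3)*(t^3 - 2*t^2 - 5*t + 6) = (t - 3)*(t - 1)*(t^2 - t - 6) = (t - 3)*(t - 1)*(t + 2)*(t - 3)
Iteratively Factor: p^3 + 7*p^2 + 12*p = (p + 3)*(p^2 + 4*p) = (p + 3)*(p + 4)*(p)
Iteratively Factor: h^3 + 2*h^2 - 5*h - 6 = (h + 3)*(h^2 - h - 2) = (h + 1)*(h + 3)*(h - 2)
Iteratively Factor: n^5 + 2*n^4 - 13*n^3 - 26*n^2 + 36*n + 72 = (n - 3)*(n^4 + 5*n^3 + 2*n^2 - 20*n - 24) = (n - 3)*(n - 2)*(n^3 + 7*n^2 + 16*n + 12) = (n - 3)*(n - 2)*(n + 2)*(n^2 + 5*n + 6) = (n - 3)*(n - 2)*(n + 2)^2*(n + 3)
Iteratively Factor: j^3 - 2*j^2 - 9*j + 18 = (j - 2)*(j^2 - 9) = (j - 3)*(j - 2)*(j + 3)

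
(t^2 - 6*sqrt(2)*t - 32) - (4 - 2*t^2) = 3*t^2 - 6*sqrt(2)*t - 36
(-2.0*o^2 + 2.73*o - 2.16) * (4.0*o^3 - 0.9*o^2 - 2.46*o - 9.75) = -8.0*o^5 + 12.72*o^4 - 6.177*o^3 + 14.7282*o^2 - 21.3039*o + 21.06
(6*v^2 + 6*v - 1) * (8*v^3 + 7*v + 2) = 48*v^5 + 48*v^4 + 34*v^3 + 54*v^2 + 5*v - 2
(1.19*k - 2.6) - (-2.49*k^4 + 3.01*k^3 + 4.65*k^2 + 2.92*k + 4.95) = 2.49*k^4 - 3.01*k^3 - 4.65*k^2 - 1.73*k - 7.55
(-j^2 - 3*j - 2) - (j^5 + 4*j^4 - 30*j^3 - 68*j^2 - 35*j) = -j^5 - 4*j^4 + 30*j^3 + 67*j^2 + 32*j - 2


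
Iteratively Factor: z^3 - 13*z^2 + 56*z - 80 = (z - 4)*(z^2 - 9*z + 20) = (z - 5)*(z - 4)*(z - 4)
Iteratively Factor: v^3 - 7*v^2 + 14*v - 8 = (v - 4)*(v^2 - 3*v + 2) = (v - 4)*(v - 1)*(v - 2)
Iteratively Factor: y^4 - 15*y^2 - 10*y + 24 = (y - 4)*(y^3 + 4*y^2 + y - 6) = (y - 4)*(y - 1)*(y^2 + 5*y + 6) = (y - 4)*(y - 1)*(y + 3)*(y + 2)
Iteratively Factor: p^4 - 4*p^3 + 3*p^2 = (p - 1)*(p^3 - 3*p^2) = p*(p - 1)*(p^2 - 3*p) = p^2*(p - 1)*(p - 3)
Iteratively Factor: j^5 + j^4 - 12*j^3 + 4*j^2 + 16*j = (j)*(j^4 + j^3 - 12*j^2 + 4*j + 16) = j*(j - 2)*(j^3 + 3*j^2 - 6*j - 8) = j*(j - 2)*(j + 4)*(j^2 - j - 2) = j*(j - 2)*(j + 1)*(j + 4)*(j - 2)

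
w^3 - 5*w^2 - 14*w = w*(w - 7)*(w + 2)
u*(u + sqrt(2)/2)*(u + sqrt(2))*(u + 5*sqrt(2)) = u^4 + 13*sqrt(2)*u^3/2 + 16*u^2 + 5*sqrt(2)*u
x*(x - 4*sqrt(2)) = x^2 - 4*sqrt(2)*x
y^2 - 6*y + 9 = (y - 3)^2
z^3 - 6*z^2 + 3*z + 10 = (z - 5)*(z - 2)*(z + 1)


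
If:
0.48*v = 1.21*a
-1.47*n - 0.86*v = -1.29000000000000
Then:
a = 0.396694214876033*v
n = 0.877551020408163 - 0.585034013605442*v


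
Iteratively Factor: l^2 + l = (l)*(l + 1)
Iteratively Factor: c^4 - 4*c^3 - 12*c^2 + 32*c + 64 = (c + 2)*(c^3 - 6*c^2 + 32) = (c + 2)^2*(c^2 - 8*c + 16) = (c - 4)*(c + 2)^2*(c - 4)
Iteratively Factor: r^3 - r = (r - 1)*(r^2 + r) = r*(r - 1)*(r + 1)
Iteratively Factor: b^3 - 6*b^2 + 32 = (b + 2)*(b^2 - 8*b + 16) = (b - 4)*(b + 2)*(b - 4)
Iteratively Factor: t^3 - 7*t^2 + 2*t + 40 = (t - 5)*(t^2 - 2*t - 8) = (t - 5)*(t + 2)*(t - 4)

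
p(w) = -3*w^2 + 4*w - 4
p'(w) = 4 - 6*w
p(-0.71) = -8.35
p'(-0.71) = 8.26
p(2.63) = -14.23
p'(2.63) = -11.78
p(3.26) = -22.84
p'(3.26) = -15.56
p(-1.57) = -17.67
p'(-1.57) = 13.42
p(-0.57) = -7.25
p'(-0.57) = 7.42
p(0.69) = -2.67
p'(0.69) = -0.14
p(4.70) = -51.47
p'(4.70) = -24.20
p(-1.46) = -16.23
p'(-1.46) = 12.76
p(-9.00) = -283.00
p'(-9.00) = 58.00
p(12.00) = -388.00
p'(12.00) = -68.00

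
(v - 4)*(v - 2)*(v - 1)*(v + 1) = v^4 - 6*v^3 + 7*v^2 + 6*v - 8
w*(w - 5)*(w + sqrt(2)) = w^3 - 5*w^2 + sqrt(2)*w^2 - 5*sqrt(2)*w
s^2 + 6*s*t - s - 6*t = (s - 1)*(s + 6*t)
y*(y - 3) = y^2 - 3*y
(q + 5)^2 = q^2 + 10*q + 25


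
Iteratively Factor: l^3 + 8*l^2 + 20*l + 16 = (l + 2)*(l^2 + 6*l + 8) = (l + 2)*(l + 4)*(l + 2)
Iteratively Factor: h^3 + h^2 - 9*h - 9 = (h - 3)*(h^2 + 4*h + 3) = (h - 3)*(h + 3)*(h + 1)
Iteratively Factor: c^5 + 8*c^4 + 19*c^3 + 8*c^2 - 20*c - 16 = (c - 1)*(c^4 + 9*c^3 + 28*c^2 + 36*c + 16) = (c - 1)*(c + 4)*(c^3 + 5*c^2 + 8*c + 4) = (c - 1)*(c + 2)*(c + 4)*(c^2 + 3*c + 2) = (c - 1)*(c + 2)^2*(c + 4)*(c + 1)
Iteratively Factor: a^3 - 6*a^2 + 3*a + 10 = (a - 2)*(a^2 - 4*a - 5) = (a - 5)*(a - 2)*(a + 1)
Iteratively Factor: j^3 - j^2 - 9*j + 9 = (j - 1)*(j^2 - 9) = (j - 1)*(j + 3)*(j - 3)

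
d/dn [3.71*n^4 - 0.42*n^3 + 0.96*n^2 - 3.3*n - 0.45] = 14.84*n^3 - 1.26*n^2 + 1.92*n - 3.3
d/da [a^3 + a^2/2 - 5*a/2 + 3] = 3*a^2 + a - 5/2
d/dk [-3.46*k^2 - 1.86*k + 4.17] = -6.92*k - 1.86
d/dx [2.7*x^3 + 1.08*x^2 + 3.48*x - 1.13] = 8.1*x^2 + 2.16*x + 3.48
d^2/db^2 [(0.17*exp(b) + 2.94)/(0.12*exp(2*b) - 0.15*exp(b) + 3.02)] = (0.002448*exp(4*b) + 0.172404*exp(3*b) - 0.528408*exp(2*b) - 4.118664*exp(b) + 2.882288)*exp(b)/(0.001728*exp(6*b) - 0.00648*exp(5*b) + 0.138564*exp(4*b) - 0.329535*exp(3*b) + 3.487194*exp(2*b) - 4.10418*exp(b) + 27.543608)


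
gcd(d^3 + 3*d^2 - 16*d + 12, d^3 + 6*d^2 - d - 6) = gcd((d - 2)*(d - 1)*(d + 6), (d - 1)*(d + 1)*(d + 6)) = d^2 + 5*d - 6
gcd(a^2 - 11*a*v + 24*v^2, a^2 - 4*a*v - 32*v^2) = -a + 8*v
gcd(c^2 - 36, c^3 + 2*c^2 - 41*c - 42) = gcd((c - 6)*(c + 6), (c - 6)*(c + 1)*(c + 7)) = c - 6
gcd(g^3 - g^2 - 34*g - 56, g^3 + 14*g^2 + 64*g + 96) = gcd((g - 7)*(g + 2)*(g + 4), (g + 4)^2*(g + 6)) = g + 4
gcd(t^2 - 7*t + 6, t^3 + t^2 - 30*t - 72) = t - 6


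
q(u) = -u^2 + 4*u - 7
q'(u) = 4 - 2*u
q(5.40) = -14.56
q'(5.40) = -6.80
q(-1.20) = -13.24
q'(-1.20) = 6.40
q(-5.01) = -52.14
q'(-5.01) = 14.02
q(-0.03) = -7.12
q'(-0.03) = 4.06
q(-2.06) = -19.48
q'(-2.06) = 8.12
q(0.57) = -5.04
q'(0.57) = 2.86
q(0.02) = -6.92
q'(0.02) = 3.96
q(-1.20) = -13.24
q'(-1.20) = 6.40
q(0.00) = -7.00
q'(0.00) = 4.00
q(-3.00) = -28.00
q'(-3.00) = 10.00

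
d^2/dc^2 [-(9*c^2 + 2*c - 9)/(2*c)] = 9/c^3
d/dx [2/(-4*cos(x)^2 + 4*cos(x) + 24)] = (1 - 2*cos(x))*sin(x)/(2*(sin(x)^2 + cos(x) + 5)^2)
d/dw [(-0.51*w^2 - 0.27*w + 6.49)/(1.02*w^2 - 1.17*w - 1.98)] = (0.8721*w^2 - 11.22*w + 8.1279)/(1.0404*w^4 - 2.3868*w^3 - 2.6703*w^2 + 4.6332*w + 3.9204)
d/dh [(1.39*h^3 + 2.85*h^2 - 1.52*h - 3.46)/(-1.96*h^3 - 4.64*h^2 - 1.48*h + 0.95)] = (-0.863600000000002*h^4 - 10.0728*h^3 - 27.6541*h^2 - 26.6938*h - 6.5648)/(3.8416*h^6 + 18.1888*h^5 + 27.3312*h^4 + 10.0104*h^3 - 6.6256*h^2 - 2.812*h + 0.9025)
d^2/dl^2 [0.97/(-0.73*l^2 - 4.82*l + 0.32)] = (1.033826*l^2 + 6.826084*l - 0.97*(1.46*l + 4.82)*(2.92*l + 9.64) - 0.453184)/(0.73*l^2 + 4.82*l - 0.32)^3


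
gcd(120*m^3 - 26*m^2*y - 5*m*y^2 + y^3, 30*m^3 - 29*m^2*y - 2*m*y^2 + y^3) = -30*m^2 - m*y + y^2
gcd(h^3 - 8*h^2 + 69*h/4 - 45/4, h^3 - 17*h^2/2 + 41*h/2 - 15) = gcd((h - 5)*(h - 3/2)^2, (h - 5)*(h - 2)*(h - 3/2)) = h^2 - 13*h/2 + 15/2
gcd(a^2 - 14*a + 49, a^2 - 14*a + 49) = a^2 - 14*a + 49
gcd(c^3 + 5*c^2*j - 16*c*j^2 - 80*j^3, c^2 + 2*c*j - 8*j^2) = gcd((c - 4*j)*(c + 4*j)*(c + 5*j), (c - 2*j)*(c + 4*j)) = c + 4*j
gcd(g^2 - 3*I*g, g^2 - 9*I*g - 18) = g - 3*I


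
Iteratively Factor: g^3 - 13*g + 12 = (g - 1)*(g^2 + g - 12) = (g - 3)*(g - 1)*(g + 4)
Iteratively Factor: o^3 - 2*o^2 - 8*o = (o)*(o^2 - 2*o - 8) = o*(o + 2)*(o - 4)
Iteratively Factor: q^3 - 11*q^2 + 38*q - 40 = (q - 5)*(q^2 - 6*q + 8) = (q - 5)*(q - 4)*(q - 2)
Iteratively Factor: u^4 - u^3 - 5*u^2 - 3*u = (u + 1)*(u^3 - 2*u^2 - 3*u) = u*(u + 1)*(u^2 - 2*u - 3) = u*(u + 1)^2*(u - 3)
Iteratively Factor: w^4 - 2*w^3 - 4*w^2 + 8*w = (w + 2)*(w^3 - 4*w^2 + 4*w) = w*(w + 2)*(w^2 - 4*w + 4) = w*(w - 2)*(w + 2)*(w - 2)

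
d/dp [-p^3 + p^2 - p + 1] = -3*p^2 + 2*p - 1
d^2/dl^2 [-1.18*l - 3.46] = 0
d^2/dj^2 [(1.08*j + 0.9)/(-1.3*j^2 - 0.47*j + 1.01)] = (-(1.08*j + 0.9)*(2.6*j + 0.47)*(5.2*j + 0.94) + (8.424*j + 3.3552)*(1.3*j^2 + 0.47*j - 1.01))/(1.3*j^2 + 0.47*j - 1.01)^3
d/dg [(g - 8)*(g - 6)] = 2*g - 14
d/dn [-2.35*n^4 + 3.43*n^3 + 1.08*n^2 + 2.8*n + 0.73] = -9.4*n^3 + 10.29*n^2 + 2.16*n + 2.8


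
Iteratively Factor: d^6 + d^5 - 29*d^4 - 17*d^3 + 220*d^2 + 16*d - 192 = (d + 4)*(d^5 - 3*d^4 - 17*d^3 + 51*d^2 + 16*d - 48) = (d - 4)*(d + 4)*(d^4 + d^3 - 13*d^2 - d + 12) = (d - 4)*(d - 1)*(d + 4)*(d^3 + 2*d^2 - 11*d - 12) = (d - 4)*(d - 3)*(d - 1)*(d + 4)*(d^2 + 5*d + 4) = (d - 4)*(d - 3)*(d - 1)*(d + 4)^2*(d + 1)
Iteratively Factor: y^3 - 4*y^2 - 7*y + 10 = (y + 2)*(y^2 - 6*y + 5) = (y - 1)*(y + 2)*(y - 5)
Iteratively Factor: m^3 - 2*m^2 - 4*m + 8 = (m - 2)*(m^2 - 4) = (m - 2)^2*(m + 2)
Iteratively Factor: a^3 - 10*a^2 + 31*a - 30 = (a - 3)*(a^2 - 7*a + 10) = (a - 3)*(a - 2)*(a - 5)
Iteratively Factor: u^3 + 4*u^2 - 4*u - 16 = (u - 2)*(u^2 + 6*u + 8) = (u - 2)*(u + 2)*(u + 4)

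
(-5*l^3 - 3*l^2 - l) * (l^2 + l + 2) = -5*l^5 - 8*l^4 - 14*l^3 - 7*l^2 - 2*l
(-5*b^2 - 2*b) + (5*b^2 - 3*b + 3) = 3 - 5*b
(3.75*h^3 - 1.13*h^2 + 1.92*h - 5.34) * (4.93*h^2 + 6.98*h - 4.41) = 18.4875*h^5 + 20.6041*h^4 - 14.9593*h^3 - 7.9413*h^2 - 45.7404*h + 23.5494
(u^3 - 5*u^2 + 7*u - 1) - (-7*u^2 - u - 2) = u^3 + 2*u^2 + 8*u + 1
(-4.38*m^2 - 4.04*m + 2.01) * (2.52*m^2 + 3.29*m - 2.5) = -11.0376*m^4 - 24.591*m^3 + 2.7236*m^2 + 16.7129*m - 5.025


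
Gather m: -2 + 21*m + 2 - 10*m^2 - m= -10*m^2 + 20*m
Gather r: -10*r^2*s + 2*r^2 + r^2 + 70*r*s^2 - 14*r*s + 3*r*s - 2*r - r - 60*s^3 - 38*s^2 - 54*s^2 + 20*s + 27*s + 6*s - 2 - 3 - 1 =r^2*(3 - 10*s) + r*(70*s^2 - 11*s - 3) - 60*s^3 - 92*s^2 + 53*s - 6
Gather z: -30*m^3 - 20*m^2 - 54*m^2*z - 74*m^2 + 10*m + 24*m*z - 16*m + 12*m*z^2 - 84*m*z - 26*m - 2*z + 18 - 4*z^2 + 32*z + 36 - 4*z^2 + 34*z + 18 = -30*m^3 - 94*m^2 - 32*m + z^2*(12*m - 8) + z*(-54*m^2 - 60*m + 64) + 72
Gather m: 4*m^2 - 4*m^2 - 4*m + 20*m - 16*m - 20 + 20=0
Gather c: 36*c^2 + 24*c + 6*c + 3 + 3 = 36*c^2 + 30*c + 6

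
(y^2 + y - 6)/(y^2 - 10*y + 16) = (y + 3)/(y - 8)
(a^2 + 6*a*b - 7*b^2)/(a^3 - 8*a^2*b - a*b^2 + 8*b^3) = (a + 7*b)/(a^2 - 7*a*b - 8*b^2)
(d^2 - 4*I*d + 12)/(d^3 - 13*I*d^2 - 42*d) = (d + 2*I)/(d*(d - 7*I))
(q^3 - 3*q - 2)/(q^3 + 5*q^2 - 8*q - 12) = (q + 1)/(q + 6)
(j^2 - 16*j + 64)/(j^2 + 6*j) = (j^2 - 16*j + 64)/(j*(j + 6))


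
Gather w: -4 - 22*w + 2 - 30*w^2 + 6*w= -30*w^2 - 16*w - 2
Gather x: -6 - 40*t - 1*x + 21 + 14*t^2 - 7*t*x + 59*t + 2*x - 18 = 14*t^2 + 19*t + x*(1 - 7*t) - 3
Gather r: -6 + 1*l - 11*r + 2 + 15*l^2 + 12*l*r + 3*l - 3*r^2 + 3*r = 15*l^2 + 4*l - 3*r^2 + r*(12*l - 8) - 4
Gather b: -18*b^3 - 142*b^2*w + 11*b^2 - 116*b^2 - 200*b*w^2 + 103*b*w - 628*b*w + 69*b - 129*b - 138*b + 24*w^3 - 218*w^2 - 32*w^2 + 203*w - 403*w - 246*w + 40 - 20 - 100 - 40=-18*b^3 + b^2*(-142*w - 105) + b*(-200*w^2 - 525*w - 198) + 24*w^3 - 250*w^2 - 446*w - 120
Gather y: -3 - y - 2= -y - 5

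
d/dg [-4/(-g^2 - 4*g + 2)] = 8*(-g - 2)/(g^2 + 4*g - 2)^2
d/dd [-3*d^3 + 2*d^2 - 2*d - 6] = -9*d^2 + 4*d - 2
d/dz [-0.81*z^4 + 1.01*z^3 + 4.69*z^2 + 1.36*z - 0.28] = -3.24*z^3 + 3.03*z^2 + 9.38*z + 1.36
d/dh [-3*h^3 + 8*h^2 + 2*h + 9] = -9*h^2 + 16*h + 2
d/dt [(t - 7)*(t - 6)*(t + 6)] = 3*t^2 - 14*t - 36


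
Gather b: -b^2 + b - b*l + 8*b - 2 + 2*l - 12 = -b^2 + b*(9 - l) + 2*l - 14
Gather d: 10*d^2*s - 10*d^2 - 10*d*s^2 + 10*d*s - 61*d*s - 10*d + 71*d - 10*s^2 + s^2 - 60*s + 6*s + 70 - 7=d^2*(10*s - 10) + d*(-10*s^2 - 51*s + 61) - 9*s^2 - 54*s + 63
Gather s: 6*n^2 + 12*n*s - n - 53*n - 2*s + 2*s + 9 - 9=6*n^2 + 12*n*s - 54*n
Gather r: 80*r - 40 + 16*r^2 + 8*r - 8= 16*r^2 + 88*r - 48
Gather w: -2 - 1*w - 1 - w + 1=-2*w - 2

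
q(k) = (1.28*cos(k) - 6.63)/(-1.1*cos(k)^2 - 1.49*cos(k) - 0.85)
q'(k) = (-2.2*sin(k)*cos(k) - 1.49*sin(k))*(1.28*cos(k) - 6.63)/(-1.1*cos(k)^2 - 1.49*cos(k) - 0.85)^2 - 1.28*sin(k)/(-1.1*cos(k)^2 - 1.49*cos(k) - 0.85)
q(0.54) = 1.88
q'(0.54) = 1.34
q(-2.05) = 18.19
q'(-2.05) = -22.21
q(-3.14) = 17.20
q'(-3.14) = 0.04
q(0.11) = 1.57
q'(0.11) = 0.23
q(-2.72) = 19.19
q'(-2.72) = 8.71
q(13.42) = 2.51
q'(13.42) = 2.83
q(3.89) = 21.70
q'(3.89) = 2.67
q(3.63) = 19.80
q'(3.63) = 9.20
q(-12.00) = 1.92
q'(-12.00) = 1.43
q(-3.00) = 17.43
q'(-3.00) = 3.34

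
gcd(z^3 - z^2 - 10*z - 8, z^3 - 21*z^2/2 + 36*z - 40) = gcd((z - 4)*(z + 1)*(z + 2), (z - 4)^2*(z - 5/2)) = z - 4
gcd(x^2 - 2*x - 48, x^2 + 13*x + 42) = x + 6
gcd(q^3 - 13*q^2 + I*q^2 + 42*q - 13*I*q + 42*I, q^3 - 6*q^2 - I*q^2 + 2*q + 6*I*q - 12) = q^2 + q*(-6 + I) - 6*I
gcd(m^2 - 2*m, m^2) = m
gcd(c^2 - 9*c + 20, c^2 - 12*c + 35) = c - 5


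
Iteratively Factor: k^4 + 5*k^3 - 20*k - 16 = (k + 2)*(k^3 + 3*k^2 - 6*k - 8) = (k + 1)*(k + 2)*(k^2 + 2*k - 8) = (k + 1)*(k + 2)*(k + 4)*(k - 2)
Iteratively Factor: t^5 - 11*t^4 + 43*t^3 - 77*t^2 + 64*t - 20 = (t - 1)*(t^4 - 10*t^3 + 33*t^2 - 44*t + 20) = (t - 2)*(t - 1)*(t^3 - 8*t^2 + 17*t - 10) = (t - 2)^2*(t - 1)*(t^2 - 6*t + 5) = (t - 2)^2*(t - 1)^2*(t - 5)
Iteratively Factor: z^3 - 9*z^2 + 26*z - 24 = (z - 4)*(z^2 - 5*z + 6) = (z - 4)*(z - 2)*(z - 3)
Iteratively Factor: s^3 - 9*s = (s - 3)*(s^2 + 3*s) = (s - 3)*(s + 3)*(s)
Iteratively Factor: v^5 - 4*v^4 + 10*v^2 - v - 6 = (v + 1)*(v^4 - 5*v^3 + 5*v^2 + 5*v - 6) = (v - 3)*(v + 1)*(v^3 - 2*v^2 - v + 2) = (v - 3)*(v - 1)*(v + 1)*(v^2 - v - 2) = (v - 3)*(v - 1)*(v + 1)^2*(v - 2)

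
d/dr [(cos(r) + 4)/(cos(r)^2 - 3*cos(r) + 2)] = (cos(r)^2 + 8*cos(r) - 14)*sin(r)/(cos(r)^2 - 3*cos(r) + 2)^2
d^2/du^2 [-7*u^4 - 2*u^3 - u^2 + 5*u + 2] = -84*u^2 - 12*u - 2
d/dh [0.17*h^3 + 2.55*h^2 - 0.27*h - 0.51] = 0.51*h^2 + 5.1*h - 0.27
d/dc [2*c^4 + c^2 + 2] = 8*c^3 + 2*c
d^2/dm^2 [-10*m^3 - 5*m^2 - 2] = -60*m - 10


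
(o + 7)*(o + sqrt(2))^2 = o^3 + 2*sqrt(2)*o^2 + 7*o^2 + 2*o + 14*sqrt(2)*o + 14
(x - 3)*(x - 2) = x^2 - 5*x + 6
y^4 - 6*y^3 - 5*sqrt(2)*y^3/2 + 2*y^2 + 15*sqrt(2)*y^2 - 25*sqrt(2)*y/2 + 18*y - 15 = (y - 5)*(y - 1)*(y - 3*sqrt(2))*(y + sqrt(2)/2)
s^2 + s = s*(s + 1)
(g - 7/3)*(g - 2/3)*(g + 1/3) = g^3 - 8*g^2/3 + 5*g/9 + 14/27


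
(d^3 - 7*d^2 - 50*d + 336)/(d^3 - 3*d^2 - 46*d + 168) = (d - 8)/(d - 4)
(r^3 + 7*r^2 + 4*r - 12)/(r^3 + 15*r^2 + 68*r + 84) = (r - 1)/(r + 7)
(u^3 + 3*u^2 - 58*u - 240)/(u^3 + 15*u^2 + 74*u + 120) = (u - 8)/(u + 4)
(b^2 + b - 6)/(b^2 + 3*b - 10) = (b + 3)/(b + 5)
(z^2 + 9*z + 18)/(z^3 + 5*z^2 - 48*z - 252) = (z + 3)/(z^2 - z - 42)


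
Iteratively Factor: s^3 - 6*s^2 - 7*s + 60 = (s - 5)*(s^2 - s - 12) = (s - 5)*(s + 3)*(s - 4)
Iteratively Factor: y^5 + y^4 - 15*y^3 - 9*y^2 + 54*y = (y - 3)*(y^4 + 4*y^3 - 3*y^2 - 18*y) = (y - 3)*(y - 2)*(y^3 + 6*y^2 + 9*y) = y*(y - 3)*(y - 2)*(y^2 + 6*y + 9) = y*(y - 3)*(y - 2)*(y + 3)*(y + 3)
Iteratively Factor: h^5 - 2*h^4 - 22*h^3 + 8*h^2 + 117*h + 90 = (h + 2)*(h^4 - 4*h^3 - 14*h^2 + 36*h + 45) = (h - 5)*(h + 2)*(h^3 + h^2 - 9*h - 9) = (h - 5)*(h + 1)*(h + 2)*(h^2 - 9) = (h - 5)*(h - 3)*(h + 1)*(h + 2)*(h + 3)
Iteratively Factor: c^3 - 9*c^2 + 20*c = (c - 4)*(c^2 - 5*c) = c*(c - 4)*(c - 5)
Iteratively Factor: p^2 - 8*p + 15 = (p - 5)*(p - 3)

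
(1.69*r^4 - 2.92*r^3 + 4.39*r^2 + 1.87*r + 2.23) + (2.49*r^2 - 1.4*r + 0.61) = 1.69*r^4 - 2.92*r^3 + 6.88*r^2 + 0.47*r + 2.84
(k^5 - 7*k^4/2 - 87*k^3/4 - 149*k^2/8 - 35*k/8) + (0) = k^5 - 7*k^4/2 - 87*k^3/4 - 149*k^2/8 - 35*k/8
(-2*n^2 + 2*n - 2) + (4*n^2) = 2*n^2 + 2*n - 2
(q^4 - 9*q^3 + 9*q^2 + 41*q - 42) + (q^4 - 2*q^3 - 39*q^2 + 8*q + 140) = 2*q^4 - 11*q^3 - 30*q^2 + 49*q + 98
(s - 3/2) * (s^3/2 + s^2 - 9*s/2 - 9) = s^4/2 + s^3/4 - 6*s^2 - 9*s/4 + 27/2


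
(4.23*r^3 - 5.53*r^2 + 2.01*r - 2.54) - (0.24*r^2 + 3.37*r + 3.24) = 4.23*r^3 - 5.77*r^2 - 1.36*r - 5.78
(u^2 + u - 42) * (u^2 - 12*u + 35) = u^4 - 11*u^3 - 19*u^2 + 539*u - 1470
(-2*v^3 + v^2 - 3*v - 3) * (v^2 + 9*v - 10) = -2*v^5 - 17*v^4 + 26*v^3 - 40*v^2 + 3*v + 30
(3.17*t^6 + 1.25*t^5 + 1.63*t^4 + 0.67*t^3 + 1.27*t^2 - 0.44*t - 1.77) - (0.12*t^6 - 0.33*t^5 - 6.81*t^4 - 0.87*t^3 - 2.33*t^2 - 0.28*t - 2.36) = 3.05*t^6 + 1.58*t^5 + 8.44*t^4 + 1.54*t^3 + 3.6*t^2 - 0.16*t + 0.59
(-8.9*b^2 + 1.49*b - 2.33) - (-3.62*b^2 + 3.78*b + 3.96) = -5.28*b^2 - 2.29*b - 6.29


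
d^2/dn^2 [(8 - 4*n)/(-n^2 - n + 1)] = 8*((1 - 3*n)*(n^2 + n - 1) + (n - 2)*(2*n + 1)^2)/(n^2 + n - 1)^3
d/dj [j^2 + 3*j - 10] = 2*j + 3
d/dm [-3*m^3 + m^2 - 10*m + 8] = -9*m^2 + 2*m - 10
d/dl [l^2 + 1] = 2*l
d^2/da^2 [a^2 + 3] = 2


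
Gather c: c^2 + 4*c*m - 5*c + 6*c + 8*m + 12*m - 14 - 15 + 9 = c^2 + c*(4*m + 1) + 20*m - 20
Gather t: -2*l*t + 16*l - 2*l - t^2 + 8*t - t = 14*l - t^2 + t*(7 - 2*l)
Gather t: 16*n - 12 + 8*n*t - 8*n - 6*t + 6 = 8*n + t*(8*n - 6) - 6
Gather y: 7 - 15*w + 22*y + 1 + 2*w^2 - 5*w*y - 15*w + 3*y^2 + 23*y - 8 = 2*w^2 - 30*w + 3*y^2 + y*(45 - 5*w)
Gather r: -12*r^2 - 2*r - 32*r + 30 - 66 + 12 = -12*r^2 - 34*r - 24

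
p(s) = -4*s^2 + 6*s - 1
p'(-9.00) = 78.00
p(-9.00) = -379.00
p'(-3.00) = 30.00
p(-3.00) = -55.00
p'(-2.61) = 26.88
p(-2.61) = -43.91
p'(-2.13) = 23.04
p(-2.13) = -31.93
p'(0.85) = -0.80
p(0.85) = 1.21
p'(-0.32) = 8.56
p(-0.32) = -3.33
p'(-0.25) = 8.00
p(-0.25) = -2.75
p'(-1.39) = 17.12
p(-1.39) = -17.07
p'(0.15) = 4.80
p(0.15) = -0.19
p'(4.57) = -30.56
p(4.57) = -57.12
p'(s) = 6 - 8*s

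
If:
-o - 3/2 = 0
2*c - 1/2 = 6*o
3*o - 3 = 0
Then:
No Solution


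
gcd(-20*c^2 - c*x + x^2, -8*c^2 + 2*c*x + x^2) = 4*c + x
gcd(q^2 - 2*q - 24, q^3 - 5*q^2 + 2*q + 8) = 1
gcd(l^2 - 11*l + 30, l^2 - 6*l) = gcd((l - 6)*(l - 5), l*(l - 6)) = l - 6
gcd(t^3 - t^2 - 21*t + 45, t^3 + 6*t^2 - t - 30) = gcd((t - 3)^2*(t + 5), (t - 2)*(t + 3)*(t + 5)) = t + 5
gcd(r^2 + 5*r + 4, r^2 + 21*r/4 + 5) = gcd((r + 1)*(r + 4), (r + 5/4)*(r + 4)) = r + 4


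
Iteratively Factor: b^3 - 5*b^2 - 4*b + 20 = (b - 5)*(b^2 - 4) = (b - 5)*(b - 2)*(b + 2)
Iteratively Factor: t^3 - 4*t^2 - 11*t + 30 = (t - 5)*(t^2 + t - 6) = (t - 5)*(t + 3)*(t - 2)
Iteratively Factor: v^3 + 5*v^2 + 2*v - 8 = (v + 2)*(v^2 + 3*v - 4) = (v - 1)*(v + 2)*(v + 4)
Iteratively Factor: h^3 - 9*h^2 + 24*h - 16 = (h - 4)*(h^2 - 5*h + 4) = (h - 4)^2*(h - 1)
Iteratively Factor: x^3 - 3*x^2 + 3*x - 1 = (x - 1)*(x^2 - 2*x + 1) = (x - 1)^2*(x - 1)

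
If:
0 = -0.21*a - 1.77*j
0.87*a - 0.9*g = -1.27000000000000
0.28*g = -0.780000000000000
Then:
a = -4.34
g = -2.79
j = 0.52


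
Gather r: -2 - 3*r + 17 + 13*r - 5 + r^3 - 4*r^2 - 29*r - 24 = r^3 - 4*r^2 - 19*r - 14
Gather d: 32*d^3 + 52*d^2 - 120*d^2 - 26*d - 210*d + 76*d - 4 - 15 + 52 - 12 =32*d^3 - 68*d^2 - 160*d + 21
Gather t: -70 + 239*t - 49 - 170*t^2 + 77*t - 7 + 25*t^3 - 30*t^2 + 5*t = 25*t^3 - 200*t^2 + 321*t - 126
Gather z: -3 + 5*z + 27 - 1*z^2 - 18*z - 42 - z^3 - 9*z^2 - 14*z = -z^3 - 10*z^2 - 27*z - 18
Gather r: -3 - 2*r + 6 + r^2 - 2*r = r^2 - 4*r + 3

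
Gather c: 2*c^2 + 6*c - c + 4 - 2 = 2*c^2 + 5*c + 2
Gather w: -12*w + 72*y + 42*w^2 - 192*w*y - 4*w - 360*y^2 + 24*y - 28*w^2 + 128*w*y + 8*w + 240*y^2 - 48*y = 14*w^2 + w*(-64*y - 8) - 120*y^2 + 48*y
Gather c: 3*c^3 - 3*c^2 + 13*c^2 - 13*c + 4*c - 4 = 3*c^3 + 10*c^2 - 9*c - 4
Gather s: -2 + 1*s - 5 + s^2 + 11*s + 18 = s^2 + 12*s + 11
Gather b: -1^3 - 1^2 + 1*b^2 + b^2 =2*b^2 - 2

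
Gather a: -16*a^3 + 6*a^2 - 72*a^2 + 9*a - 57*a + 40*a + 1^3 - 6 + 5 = -16*a^3 - 66*a^2 - 8*a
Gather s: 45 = 45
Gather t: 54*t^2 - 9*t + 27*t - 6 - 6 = 54*t^2 + 18*t - 12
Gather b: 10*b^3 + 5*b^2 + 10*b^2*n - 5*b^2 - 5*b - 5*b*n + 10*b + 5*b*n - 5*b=10*b^3 + 10*b^2*n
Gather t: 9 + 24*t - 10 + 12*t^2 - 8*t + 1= 12*t^2 + 16*t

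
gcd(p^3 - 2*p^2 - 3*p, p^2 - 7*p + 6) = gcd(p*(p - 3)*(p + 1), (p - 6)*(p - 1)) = 1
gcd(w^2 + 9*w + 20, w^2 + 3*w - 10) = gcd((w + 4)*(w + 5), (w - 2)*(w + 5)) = w + 5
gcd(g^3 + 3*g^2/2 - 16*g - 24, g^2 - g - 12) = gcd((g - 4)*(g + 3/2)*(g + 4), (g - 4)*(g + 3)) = g - 4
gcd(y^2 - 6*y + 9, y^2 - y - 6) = y - 3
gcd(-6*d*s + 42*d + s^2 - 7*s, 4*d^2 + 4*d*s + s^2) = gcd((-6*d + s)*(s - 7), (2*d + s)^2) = 1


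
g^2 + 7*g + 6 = (g + 1)*(g + 6)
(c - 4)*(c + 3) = c^2 - c - 12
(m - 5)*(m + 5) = m^2 - 25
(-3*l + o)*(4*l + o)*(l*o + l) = -12*l^3*o - 12*l^3 + l^2*o^2 + l^2*o + l*o^3 + l*o^2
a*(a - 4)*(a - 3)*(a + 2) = a^4 - 5*a^3 - 2*a^2 + 24*a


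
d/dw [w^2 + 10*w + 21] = 2*w + 10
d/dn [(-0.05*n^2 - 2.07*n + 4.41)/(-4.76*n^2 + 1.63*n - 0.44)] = (-9.9347*n^2 + 42.0272*n - 6.2775)/(22.6576*n^4 - 15.5176*n^3 + 6.8457*n^2 - 1.4344*n + 0.1936)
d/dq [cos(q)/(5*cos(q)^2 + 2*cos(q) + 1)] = (sin(q) + 5*sin(3*q))/(4*cos(q) + 5*cos(2*q) + 7)^2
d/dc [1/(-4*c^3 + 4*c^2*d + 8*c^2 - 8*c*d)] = (3*c^2/4 - c*d/2 - c + d/2)/(c^2*(c^2 - c*d - 2*c + 2*d)^2)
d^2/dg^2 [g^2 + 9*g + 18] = 2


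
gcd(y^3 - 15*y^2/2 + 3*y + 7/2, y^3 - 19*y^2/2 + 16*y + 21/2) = y^2 - 13*y/2 - 7/2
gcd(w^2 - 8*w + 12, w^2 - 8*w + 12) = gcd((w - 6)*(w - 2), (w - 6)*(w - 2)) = w^2 - 8*w + 12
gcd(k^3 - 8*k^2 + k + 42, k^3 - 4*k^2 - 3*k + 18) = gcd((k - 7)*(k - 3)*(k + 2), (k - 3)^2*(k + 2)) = k^2 - k - 6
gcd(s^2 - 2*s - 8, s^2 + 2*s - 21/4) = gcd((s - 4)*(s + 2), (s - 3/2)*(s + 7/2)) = 1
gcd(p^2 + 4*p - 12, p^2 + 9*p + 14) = 1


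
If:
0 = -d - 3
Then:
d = -3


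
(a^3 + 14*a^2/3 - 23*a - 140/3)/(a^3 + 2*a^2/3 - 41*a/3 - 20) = (a + 7)/(a + 3)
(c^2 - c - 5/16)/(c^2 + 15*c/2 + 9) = (16*c^2 - 16*c - 5)/(8*(2*c^2 + 15*c + 18))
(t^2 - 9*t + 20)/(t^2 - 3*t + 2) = (t^2 - 9*t + 20)/(t^2 - 3*t + 2)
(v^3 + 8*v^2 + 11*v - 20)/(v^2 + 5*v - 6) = (v^2 + 9*v + 20)/(v + 6)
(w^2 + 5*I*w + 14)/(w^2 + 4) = (w + 7*I)/(w + 2*I)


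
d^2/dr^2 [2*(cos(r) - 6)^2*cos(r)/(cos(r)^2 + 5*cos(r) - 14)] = 2*(1922*(1 - cos(r)^2)^2 - cos(r)^7 - 15*cos(r)^6 - 168*cos(r)^5 - 7038*cos(r)^3 + 9304*cos(r)^2 - 2856*cos(r) - 1586)/((cos(r) - 2)^3*(cos(r) + 7)^3)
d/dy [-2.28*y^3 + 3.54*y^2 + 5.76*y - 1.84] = -6.84*y^2 + 7.08*y + 5.76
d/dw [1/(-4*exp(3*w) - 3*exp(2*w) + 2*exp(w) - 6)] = (12*exp(2*w) + 6*exp(w) - 2)*exp(w)/(4*exp(3*w) + 3*exp(2*w) - 2*exp(w) + 6)^2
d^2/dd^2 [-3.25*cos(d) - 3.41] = 3.25*cos(d)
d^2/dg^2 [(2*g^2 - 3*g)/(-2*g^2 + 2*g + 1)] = 4*(2*g^3 - 6*g^2 + 9*g - 4)/(8*g^6 - 24*g^5 + 12*g^4 + 16*g^3 - 6*g^2 - 6*g - 1)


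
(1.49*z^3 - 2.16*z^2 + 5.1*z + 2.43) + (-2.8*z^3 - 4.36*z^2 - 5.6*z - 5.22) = -1.31*z^3 - 6.52*z^2 - 0.5*z - 2.79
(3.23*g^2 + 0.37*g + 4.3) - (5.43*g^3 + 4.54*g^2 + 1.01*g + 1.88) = -5.43*g^3 - 1.31*g^2 - 0.64*g + 2.42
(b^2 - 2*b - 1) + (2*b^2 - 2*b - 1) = 3*b^2 - 4*b - 2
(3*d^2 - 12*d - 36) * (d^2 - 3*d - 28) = 3*d^4 - 21*d^3 - 84*d^2 + 444*d + 1008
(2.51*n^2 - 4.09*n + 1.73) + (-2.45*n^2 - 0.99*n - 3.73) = 0.0599999999999996*n^2 - 5.08*n - 2.0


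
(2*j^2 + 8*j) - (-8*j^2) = 10*j^2 + 8*j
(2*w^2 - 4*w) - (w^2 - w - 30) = w^2 - 3*w + 30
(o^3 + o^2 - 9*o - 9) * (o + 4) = o^4 + 5*o^3 - 5*o^2 - 45*o - 36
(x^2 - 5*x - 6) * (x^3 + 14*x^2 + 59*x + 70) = x^5 + 9*x^4 - 17*x^3 - 309*x^2 - 704*x - 420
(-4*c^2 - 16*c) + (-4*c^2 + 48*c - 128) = -8*c^2 + 32*c - 128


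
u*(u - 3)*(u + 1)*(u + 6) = u^4 + 4*u^3 - 15*u^2 - 18*u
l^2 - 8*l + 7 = (l - 7)*(l - 1)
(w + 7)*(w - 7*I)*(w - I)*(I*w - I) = I*w^4 + 8*w^3 + 6*I*w^3 + 48*w^2 - 14*I*w^2 - 56*w - 42*I*w + 49*I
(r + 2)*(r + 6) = r^2 + 8*r + 12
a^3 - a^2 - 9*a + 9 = (a - 3)*(a - 1)*(a + 3)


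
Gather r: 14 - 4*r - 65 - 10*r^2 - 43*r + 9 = -10*r^2 - 47*r - 42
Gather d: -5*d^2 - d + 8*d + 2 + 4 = -5*d^2 + 7*d + 6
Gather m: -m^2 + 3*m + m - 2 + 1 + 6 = -m^2 + 4*m + 5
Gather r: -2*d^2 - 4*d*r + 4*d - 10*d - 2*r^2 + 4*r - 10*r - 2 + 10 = -2*d^2 - 6*d - 2*r^2 + r*(-4*d - 6) + 8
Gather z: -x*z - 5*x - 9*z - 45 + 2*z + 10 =-5*x + z*(-x - 7) - 35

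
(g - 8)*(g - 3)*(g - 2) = g^3 - 13*g^2 + 46*g - 48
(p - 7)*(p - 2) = p^2 - 9*p + 14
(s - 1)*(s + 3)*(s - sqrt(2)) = s^3 - sqrt(2)*s^2 + 2*s^2 - 3*s - 2*sqrt(2)*s + 3*sqrt(2)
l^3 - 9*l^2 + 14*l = l*(l - 7)*(l - 2)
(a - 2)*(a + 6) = a^2 + 4*a - 12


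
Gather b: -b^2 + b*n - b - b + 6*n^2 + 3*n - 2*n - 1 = -b^2 + b*(n - 2) + 6*n^2 + n - 1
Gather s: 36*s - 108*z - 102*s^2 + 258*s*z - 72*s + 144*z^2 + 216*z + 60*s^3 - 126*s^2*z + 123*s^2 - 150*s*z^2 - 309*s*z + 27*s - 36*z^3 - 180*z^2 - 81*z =60*s^3 + s^2*(21 - 126*z) + s*(-150*z^2 - 51*z - 9) - 36*z^3 - 36*z^2 + 27*z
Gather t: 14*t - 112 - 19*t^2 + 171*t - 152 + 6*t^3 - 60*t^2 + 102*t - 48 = 6*t^3 - 79*t^2 + 287*t - 312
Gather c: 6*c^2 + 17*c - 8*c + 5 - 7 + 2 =6*c^2 + 9*c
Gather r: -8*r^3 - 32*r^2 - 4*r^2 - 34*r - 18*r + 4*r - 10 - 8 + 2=-8*r^3 - 36*r^2 - 48*r - 16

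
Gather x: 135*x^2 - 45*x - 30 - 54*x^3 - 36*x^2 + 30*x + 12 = -54*x^3 + 99*x^2 - 15*x - 18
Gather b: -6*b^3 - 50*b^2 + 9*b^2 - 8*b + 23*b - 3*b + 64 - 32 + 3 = -6*b^3 - 41*b^2 + 12*b + 35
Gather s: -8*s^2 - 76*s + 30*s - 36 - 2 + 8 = -8*s^2 - 46*s - 30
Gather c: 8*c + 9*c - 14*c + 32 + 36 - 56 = 3*c + 12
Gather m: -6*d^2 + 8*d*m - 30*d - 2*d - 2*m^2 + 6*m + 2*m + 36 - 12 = -6*d^2 - 32*d - 2*m^2 + m*(8*d + 8) + 24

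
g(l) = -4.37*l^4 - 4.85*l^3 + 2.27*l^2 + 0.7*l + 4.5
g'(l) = -17.48*l^3 - 14.55*l^2 + 4.54*l + 0.7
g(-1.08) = 6.56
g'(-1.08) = 0.85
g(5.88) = -6122.74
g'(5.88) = -4029.30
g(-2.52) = -81.47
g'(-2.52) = 176.59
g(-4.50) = -1302.70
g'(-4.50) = 1278.50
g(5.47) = -4629.82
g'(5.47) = -3270.72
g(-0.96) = 6.50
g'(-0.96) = -1.60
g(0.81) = 2.10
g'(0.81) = -14.46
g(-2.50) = -77.98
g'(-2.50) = 171.54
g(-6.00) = -4533.90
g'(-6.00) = 3225.34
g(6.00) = -6620.70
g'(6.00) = -4271.54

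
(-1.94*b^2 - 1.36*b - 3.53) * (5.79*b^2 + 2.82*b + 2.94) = -11.2326*b^4 - 13.3452*b^3 - 29.9775*b^2 - 13.953*b - 10.3782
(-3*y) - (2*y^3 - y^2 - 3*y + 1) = -2*y^3 + y^2 - 1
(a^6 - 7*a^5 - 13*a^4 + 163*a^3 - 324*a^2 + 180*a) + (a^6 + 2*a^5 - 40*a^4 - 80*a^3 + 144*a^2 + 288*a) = 2*a^6 - 5*a^5 - 53*a^4 + 83*a^3 - 180*a^2 + 468*a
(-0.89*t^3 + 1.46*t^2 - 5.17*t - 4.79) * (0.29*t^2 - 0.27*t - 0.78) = -0.2581*t^5 + 0.6637*t^4 - 1.1993*t^3 - 1.132*t^2 + 5.3259*t + 3.7362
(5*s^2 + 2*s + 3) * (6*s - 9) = 30*s^3 - 33*s^2 - 27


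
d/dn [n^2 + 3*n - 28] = 2*n + 3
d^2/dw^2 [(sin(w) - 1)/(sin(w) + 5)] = 6*(sin(w)^2 - 5*sin(w) - 2)/(sin(w) + 5)^3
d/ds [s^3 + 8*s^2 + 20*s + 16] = 3*s^2 + 16*s + 20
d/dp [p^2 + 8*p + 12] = 2*p + 8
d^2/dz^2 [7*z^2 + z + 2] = 14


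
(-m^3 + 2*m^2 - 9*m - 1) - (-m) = -m^3 + 2*m^2 - 8*m - 1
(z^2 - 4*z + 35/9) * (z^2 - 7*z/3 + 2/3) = z^4 - 19*z^3/3 + 125*z^2/9 - 317*z/27 + 70/27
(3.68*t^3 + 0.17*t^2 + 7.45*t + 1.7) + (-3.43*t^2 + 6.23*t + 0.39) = 3.68*t^3 - 3.26*t^2 + 13.68*t + 2.09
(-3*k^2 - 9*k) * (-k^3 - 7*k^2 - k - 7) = 3*k^5 + 30*k^4 + 66*k^3 + 30*k^2 + 63*k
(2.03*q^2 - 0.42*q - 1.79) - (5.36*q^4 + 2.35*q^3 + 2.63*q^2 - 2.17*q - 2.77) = -5.36*q^4 - 2.35*q^3 - 0.6*q^2 + 1.75*q + 0.98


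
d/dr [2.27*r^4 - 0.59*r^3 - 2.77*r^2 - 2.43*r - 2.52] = 9.08*r^3 - 1.77*r^2 - 5.54*r - 2.43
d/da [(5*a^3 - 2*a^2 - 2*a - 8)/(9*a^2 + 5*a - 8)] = (45*a^4 + 50*a^3 - 112*a^2 + 176*a + 56)/(81*a^4 + 90*a^3 - 119*a^2 - 80*a + 64)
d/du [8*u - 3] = 8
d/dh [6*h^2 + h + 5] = 12*h + 1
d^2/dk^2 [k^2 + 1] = 2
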